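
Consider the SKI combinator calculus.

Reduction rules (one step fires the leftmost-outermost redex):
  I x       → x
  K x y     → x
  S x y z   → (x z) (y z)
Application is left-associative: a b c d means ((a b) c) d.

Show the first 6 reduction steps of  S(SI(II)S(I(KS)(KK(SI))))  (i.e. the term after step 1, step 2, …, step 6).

  start: S(SI(II)S(I(KS)(KK(SI))))
  →1  S(IS(IIS)(I(KS)(KK(SI))))
  →2  S(S(IIS)(I(KS)(KK(SI))))
  →3  S(S(IS)(I(KS)(KK(SI))))
  →4  S(SS(I(KS)(KK(SI))))
  →5  S(SS(KS(KK(SI))))
  →6  S(SSS)

Answer: after 6 steps: S(SSS)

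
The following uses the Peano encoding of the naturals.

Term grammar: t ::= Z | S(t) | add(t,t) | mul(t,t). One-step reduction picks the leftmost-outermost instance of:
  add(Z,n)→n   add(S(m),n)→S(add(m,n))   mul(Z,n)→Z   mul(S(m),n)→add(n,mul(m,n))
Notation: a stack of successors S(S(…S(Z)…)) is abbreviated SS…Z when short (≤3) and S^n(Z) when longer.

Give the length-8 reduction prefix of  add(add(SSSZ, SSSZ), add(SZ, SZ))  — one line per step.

Answer: after 8 steps: S(S(S(S(add(SSZ, add(SZ, SZ))))))

Working:
  start: add(add(SSSZ, SSSZ), add(SZ, SZ))
  →1  add(S(add(SSZ, SSSZ)), add(SZ, SZ))
  →2  S(add(add(SSZ, SSSZ), add(SZ, SZ)))
  →3  S(add(S(add(SZ, SSSZ)), add(SZ, SZ)))
  →4  S(S(add(add(SZ, SSSZ), add(SZ, SZ))))
  →5  S(S(add(S(add(Z, SSSZ)), add(SZ, SZ))))
  →6  S(S(S(add(add(Z, SSSZ), add(SZ, SZ)))))
  →7  S(S(S(add(SSSZ, add(SZ, SZ)))))
  →8  S(S(S(S(add(SSZ, add(SZ, SZ))))))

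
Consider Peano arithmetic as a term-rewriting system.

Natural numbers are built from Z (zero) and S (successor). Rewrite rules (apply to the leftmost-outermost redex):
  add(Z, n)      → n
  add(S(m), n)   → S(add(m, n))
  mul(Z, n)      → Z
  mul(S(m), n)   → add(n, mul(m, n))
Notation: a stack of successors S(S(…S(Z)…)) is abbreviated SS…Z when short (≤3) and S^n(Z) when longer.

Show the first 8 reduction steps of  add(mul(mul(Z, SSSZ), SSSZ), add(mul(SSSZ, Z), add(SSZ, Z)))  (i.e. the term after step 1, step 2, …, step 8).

  start: add(mul(mul(Z, SSSZ), SSSZ), add(mul(SSSZ, Z), add(SSZ, Z)))
  [1] add(mul(Z, SSSZ), add(mul(SSSZ, Z), add(SSZ, Z)))
  [2] add(Z, add(mul(SSSZ, Z), add(SSZ, Z)))
  [3] add(mul(SSSZ, Z), add(SSZ, Z))
  [4] add(add(Z, mul(SSZ, Z)), add(SSZ, Z))
  [5] add(mul(SSZ, Z), add(SSZ, Z))
  [6] add(add(Z, mul(SZ, Z)), add(SSZ, Z))
  [7] add(mul(SZ, Z), add(SSZ, Z))
  [8] add(add(Z, mul(Z, Z)), add(SSZ, Z))

Answer: after 8 steps: add(add(Z, mul(Z, Z)), add(SSZ, Z))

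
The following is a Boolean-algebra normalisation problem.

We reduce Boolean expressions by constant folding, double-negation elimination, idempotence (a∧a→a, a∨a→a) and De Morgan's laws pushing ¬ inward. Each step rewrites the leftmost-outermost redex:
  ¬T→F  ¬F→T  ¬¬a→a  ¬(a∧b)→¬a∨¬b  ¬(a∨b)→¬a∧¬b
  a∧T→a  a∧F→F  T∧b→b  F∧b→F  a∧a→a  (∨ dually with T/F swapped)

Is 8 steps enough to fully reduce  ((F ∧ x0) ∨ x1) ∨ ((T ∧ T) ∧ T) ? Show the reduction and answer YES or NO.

  start: ((F ∧ x0) ∨ x1) ∨ ((T ∧ T) ∧ T)
  →1  (F ∨ x1) ∨ ((T ∧ T) ∧ T)
  →2  x1 ∨ ((T ∧ T) ∧ T)
  →3  x1 ∨ (T ∧ T)
  →4  x1 ∨ T
  →5  T

Answer: YES — reaches normal form T in 5 ≤ 8 steps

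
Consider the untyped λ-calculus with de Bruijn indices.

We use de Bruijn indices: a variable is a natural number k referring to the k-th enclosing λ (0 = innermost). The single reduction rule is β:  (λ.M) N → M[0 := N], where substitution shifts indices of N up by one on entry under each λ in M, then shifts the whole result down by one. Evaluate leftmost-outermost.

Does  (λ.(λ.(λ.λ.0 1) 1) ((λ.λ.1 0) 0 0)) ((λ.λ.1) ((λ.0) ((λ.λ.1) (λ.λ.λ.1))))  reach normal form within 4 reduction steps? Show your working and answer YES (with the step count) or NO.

  start: (λ.(λ.(λ.λ.0 1) 1) ((λ.λ.1 0) 0 0)) ((λ.λ.1) ((λ.0) ((λ.λ.1) (λ.λ.λ.1))))
  step 1: (λ.(λ.λ.0 1) ((λ.λ.1) ((λ.0) ((λ.λ.1) (λ.λ.λ.1))))) ((λ.λ.1 0) ((λ.λ.1) ((λ.0) ((λ.λ.1) (λ.λ.λ.1)))) ((λ.λ.1) ((λ.0) ((λ.λ.1) (λ.λ.λ.1)))))
  step 2: (λ.λ.0 1) ((λ.λ.1) ((λ.0) ((λ.λ.1) (λ.λ.λ.1))))
  step 3: λ.0 ((λ.λ.1) ((λ.0) ((λ.λ.1) (λ.λ.λ.1))))
  step 4: λ.0 (λ.(λ.0) ((λ.λ.1) (λ.λ.λ.1)))

Answer: NO — after 4 steps the term is λ.0 (λ.(λ.0) ((λ.λ.1) (λ.λ.λ.1))), not yet normal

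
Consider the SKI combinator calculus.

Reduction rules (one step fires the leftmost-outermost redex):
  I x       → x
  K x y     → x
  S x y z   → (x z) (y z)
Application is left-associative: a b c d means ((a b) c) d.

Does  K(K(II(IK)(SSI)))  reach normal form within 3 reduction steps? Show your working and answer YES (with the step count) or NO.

Answer: YES — reaches normal form K(K(K(SSI))) in 3 ≤ 3 steps

Working:
  start: K(K(II(IK)(SSI)))
  [1] K(K(I(IK)(SSI)))
  [2] K(K(IK(SSI)))
  [3] K(K(K(SSI)))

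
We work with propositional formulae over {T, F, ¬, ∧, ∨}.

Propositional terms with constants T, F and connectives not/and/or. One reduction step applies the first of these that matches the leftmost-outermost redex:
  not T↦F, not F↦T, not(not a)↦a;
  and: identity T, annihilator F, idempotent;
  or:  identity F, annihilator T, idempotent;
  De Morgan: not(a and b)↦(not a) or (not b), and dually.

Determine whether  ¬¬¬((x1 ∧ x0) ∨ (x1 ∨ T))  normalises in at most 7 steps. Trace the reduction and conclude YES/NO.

  start: ¬¬¬((x1 ∧ x0) ∨ (x1 ∨ T))
  step 1: ¬((x1 ∧ x0) ∨ (x1 ∨ T))
  step 2: ¬(x1 ∧ x0) ∧ ¬(x1 ∨ T)
  step 3: (¬x1 ∨ ¬x0) ∧ ¬(x1 ∨ T)
  step 4: (¬x1 ∨ ¬x0) ∧ (¬x1 ∧ ¬T)
  step 5: (¬x1 ∨ ¬x0) ∧ (¬x1 ∧ F)
  step 6: (¬x1 ∨ ¬x0) ∧ F
  step 7: F

Answer: YES — reaches normal form F in 7 ≤ 7 steps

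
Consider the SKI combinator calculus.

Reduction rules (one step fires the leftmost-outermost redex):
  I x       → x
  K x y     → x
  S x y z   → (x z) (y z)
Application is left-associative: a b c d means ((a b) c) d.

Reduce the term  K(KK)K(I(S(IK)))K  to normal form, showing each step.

Answer: normal form = KK  (in 2 steps)

Reduction:
  start: K(KK)K(I(S(IK)))K
  step 1: KK(I(S(IK)))K
  step 2: KK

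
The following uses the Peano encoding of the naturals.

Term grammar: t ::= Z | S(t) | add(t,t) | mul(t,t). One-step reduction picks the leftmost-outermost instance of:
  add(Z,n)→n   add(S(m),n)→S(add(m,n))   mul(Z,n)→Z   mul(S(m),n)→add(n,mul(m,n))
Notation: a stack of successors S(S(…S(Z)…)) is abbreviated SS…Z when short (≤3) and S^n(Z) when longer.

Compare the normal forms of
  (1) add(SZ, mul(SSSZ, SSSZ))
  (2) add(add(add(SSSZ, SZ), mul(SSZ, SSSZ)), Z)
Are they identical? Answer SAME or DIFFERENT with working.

Term A:
  start: add(SZ, mul(SSSZ, SSSZ))
  [1] S(add(Z, mul(SSSZ, SSSZ)))
  [2] S(mul(SSSZ, SSSZ))
  [3] S(add(SSSZ, mul(SSZ, SSSZ)))
  [4] S(S(add(SSZ, mul(SSZ, SSSZ))))
  [5] S(S(S(add(SZ, mul(SSZ, SSSZ)))))
  [6] S(S(S(S(add(Z, mul(SSZ, SSSZ))))))
  [7] S(S(S(S(mul(SSZ, SSSZ)))))
  [8] S(S(S(S(add(SSSZ, mul(SZ, SSSZ))))))
  [9] S(S(S(S(S(add(SSZ, mul(SZ, SSSZ)))))))
  [10] S(S(S(S(S(S(add(SZ, mul(SZ, SSSZ))))))))
  [11] S(S(S(S(S(S(S(add(Z, mul(SZ, SSSZ)))))))))
  [12] S(S(S(S(S(S(S(mul(SZ, SSSZ))))))))
  [13] S(S(S(S(S(S(S(add(SSSZ, mul(Z, SSSZ)))))))))
  [14] S(S(S(S(S(S(S(S(add(SSZ, mul(Z, SSSZ))))))))))
  [15] S(S(S(S(S(S(S(S(S(add(SZ, mul(Z, SSSZ)))))))))))
  [16] S(S(S(S(S(S(S(S(S(S(add(Z, mul(Z, SSSZ))))))))))))
  [17] S(S(S(S(S(S(S(S(S(S(mul(Z, SSSZ)))))))))))
  [18] S^10(Z)

Term B:
  start: add(add(add(SSSZ, SZ), mul(SSZ, SSSZ)), Z)
  [1] add(add(S(add(SSZ, SZ)), mul(SSZ, SSSZ)), Z)
  [2] add(S(add(add(SSZ, SZ), mul(SSZ, SSSZ))), Z)
  [3] S(add(add(add(SSZ, SZ), mul(SSZ, SSSZ)), Z))
  [4] S(add(add(S(add(SZ, SZ)), mul(SSZ, SSSZ)), Z))
  [5] S(add(S(add(add(SZ, SZ), mul(SSZ, SSSZ))), Z))
  [6] S(S(add(add(add(SZ, SZ), mul(SSZ, SSSZ)), Z)))
  [7] S(S(add(add(S(add(Z, SZ)), mul(SSZ, SSSZ)), Z)))
  [8] S(S(add(S(add(add(Z, SZ), mul(SSZ, SSSZ))), Z)))
  [9] S(S(S(add(add(add(Z, SZ), mul(SSZ, SSSZ)), Z))))
  [10] S(S(S(add(add(SZ, mul(SSZ, SSSZ)), Z))))
  [11] S(S(S(add(S(add(Z, mul(SSZ, SSSZ))), Z))))
  [12] S(S(S(S(add(add(Z, mul(SSZ, SSSZ)), Z)))))
  [13] S(S(S(S(add(mul(SSZ, SSSZ), Z)))))
  [14] S(S(S(S(add(add(SSSZ, mul(SZ, SSSZ)), Z)))))
  [15] S(S(S(S(add(S(add(SSZ, mul(SZ, SSSZ))), Z)))))
  [16] S(S(S(S(S(add(add(SSZ, mul(SZ, SSSZ)), Z))))))
  [17] S(S(S(S(S(add(S(add(SZ, mul(SZ, SSSZ))), Z))))))
  [18] S(S(S(S(S(S(add(add(SZ, mul(SZ, SSSZ)), Z)))))))
  [19] S(S(S(S(S(S(add(S(add(Z, mul(SZ, SSSZ))), Z)))))))
  [20] S(S(S(S(S(S(S(add(add(Z, mul(SZ, SSSZ)), Z))))))))
  [21] S(S(S(S(S(S(S(add(mul(SZ, SSSZ), Z))))))))
  [22] S(S(S(S(S(S(S(add(add(SSSZ, mul(Z, SSSZ)), Z))))))))
  [23] S(S(S(S(S(S(S(add(S(add(SSZ, mul(Z, SSSZ))), Z))))))))
  [24] S(S(S(S(S(S(S(S(add(add(SSZ, mul(Z, SSSZ)), Z)))))))))
  [25] S(S(S(S(S(S(S(S(add(S(add(SZ, mul(Z, SSSZ))), Z)))))))))
  [26] S(S(S(S(S(S(S(S(S(add(add(SZ, mul(Z, SSSZ)), Z))))))))))
  [27] S(S(S(S(S(S(S(S(S(add(S(add(Z, mul(Z, SSSZ))), Z))))))))))
  [28] S(S(S(S(S(S(S(S(S(S(add(add(Z, mul(Z, SSSZ)), Z)))))))))))
  [29] S(S(S(S(S(S(S(S(S(S(add(mul(Z, SSSZ), Z)))))))))))
  [30] S(S(S(S(S(S(S(S(S(S(add(Z, Z)))))))))))
  [31] S^10(Z)

Answer: SAME — A ⇓ S^10(Z), B ⇓ S^10(Z)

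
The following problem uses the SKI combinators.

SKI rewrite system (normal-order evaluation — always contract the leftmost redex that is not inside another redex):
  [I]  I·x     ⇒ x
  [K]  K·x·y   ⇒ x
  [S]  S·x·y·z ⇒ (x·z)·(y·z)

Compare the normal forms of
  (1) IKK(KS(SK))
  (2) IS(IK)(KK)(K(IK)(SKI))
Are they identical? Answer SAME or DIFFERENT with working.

Term A:
  start: IKK(KS(SK))
  →1  KK(KS(SK))
  →2  K

Term B:
  start: IS(IK)(KK)(K(IK)(SKI))
  →1  S(IK)(KK)(K(IK)(SKI))
  →2  IK(K(IK)(SKI))(KK(K(IK)(SKI)))
  →3  K(K(IK)(SKI))(KK(K(IK)(SKI)))
  →4  K(IK)(SKI)
  →5  IK
  →6  K

Answer: SAME — A ⇓ K, B ⇓ K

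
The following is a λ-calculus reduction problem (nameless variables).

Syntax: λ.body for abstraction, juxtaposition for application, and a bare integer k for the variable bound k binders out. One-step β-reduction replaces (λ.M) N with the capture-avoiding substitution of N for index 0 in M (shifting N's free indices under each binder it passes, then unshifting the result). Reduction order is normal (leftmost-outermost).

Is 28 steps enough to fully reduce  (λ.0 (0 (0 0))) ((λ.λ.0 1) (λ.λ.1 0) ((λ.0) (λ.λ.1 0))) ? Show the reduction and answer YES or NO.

  start: (λ.0 (0 (0 0))) ((λ.λ.0 1) (λ.λ.1 0) ((λ.0) (λ.λ.1 0)))
  [1] (λ.λ.0 1) (λ.λ.1 0) ((λ.0) (λ.λ.1 0)) ((λ.λ.0 1) (λ.λ.1 0) ((λ.0) (λ.λ.1 0)) ((λ.λ.0 1) (λ.λ.1 0) ((λ.0) (λ.λ.1 0)) ((λ.λ.0 1) (λ.λ.1 0) ((λ.0) (λ.λ.1 0)))))
  [2] (λ.0 (λ.λ.1 0)) ((λ.0) (λ.λ.1 0)) ((λ.λ.0 1) (λ.λ.1 0) ((λ.0) (λ.λ.1 0)) ((λ.λ.0 1) (λ.λ.1 0) ((λ.0) (λ.λ.1 0)) ((λ.λ.0 1) (λ.λ.1 0) ((λ.0) (λ.λ.1 0)))))
  [3] (λ.0) (λ.λ.1 0) (λ.λ.1 0) ((λ.λ.0 1) (λ.λ.1 0) ((λ.0) (λ.λ.1 0)) ((λ.λ.0 1) (λ.λ.1 0) ((λ.0) (λ.λ.1 0)) ((λ.λ.0 1) (λ.λ.1 0) ((λ.0) (λ.λ.1 0)))))
  [4] (λ.λ.1 0) (λ.λ.1 0) ((λ.λ.0 1) (λ.λ.1 0) ((λ.0) (λ.λ.1 0)) ((λ.λ.0 1) (λ.λ.1 0) ((λ.0) (λ.λ.1 0)) ((λ.λ.0 1) (λ.λ.1 0) ((λ.0) (λ.λ.1 0)))))
  [5] (λ.(λ.λ.1 0) 0) ((λ.λ.0 1) (λ.λ.1 0) ((λ.0) (λ.λ.1 0)) ((λ.λ.0 1) (λ.λ.1 0) ((λ.0) (λ.λ.1 0)) ((λ.λ.0 1) (λ.λ.1 0) ((λ.0) (λ.λ.1 0)))))
  [6] (λ.λ.1 0) ((λ.λ.0 1) (λ.λ.1 0) ((λ.0) (λ.λ.1 0)) ((λ.λ.0 1) (λ.λ.1 0) ((λ.0) (λ.λ.1 0)) ((λ.λ.0 1) (λ.λ.1 0) ((λ.0) (λ.λ.1 0)))))
  [7] λ.(λ.λ.0 1) (λ.λ.1 0) ((λ.0) (λ.λ.1 0)) ((λ.λ.0 1) (λ.λ.1 0) ((λ.0) (λ.λ.1 0)) ((λ.λ.0 1) (λ.λ.1 0) ((λ.0) (λ.λ.1 0)))) 0
  [8] λ.(λ.0 (λ.λ.1 0)) ((λ.0) (λ.λ.1 0)) ((λ.λ.0 1) (λ.λ.1 0) ((λ.0) (λ.λ.1 0)) ((λ.λ.0 1) (λ.λ.1 0) ((λ.0) (λ.λ.1 0)))) 0
  [9] λ.(λ.0) (λ.λ.1 0) (λ.λ.1 0) ((λ.λ.0 1) (λ.λ.1 0) ((λ.0) (λ.λ.1 0)) ((λ.λ.0 1) (λ.λ.1 0) ((λ.0) (λ.λ.1 0)))) 0
  [10] λ.(λ.λ.1 0) (λ.λ.1 0) ((λ.λ.0 1) (λ.λ.1 0) ((λ.0) (λ.λ.1 0)) ((λ.λ.0 1) (λ.λ.1 0) ((λ.0) (λ.λ.1 0)))) 0
  [11] λ.(λ.(λ.λ.1 0) 0) ((λ.λ.0 1) (λ.λ.1 0) ((λ.0) (λ.λ.1 0)) ((λ.λ.0 1) (λ.λ.1 0) ((λ.0) (λ.λ.1 0)))) 0
  [12] λ.(λ.λ.1 0) ((λ.λ.0 1) (λ.λ.1 0) ((λ.0) (λ.λ.1 0)) ((λ.λ.0 1) (λ.λ.1 0) ((λ.0) (λ.λ.1 0)))) 0
  [13] λ.(λ.(λ.λ.0 1) (λ.λ.1 0) ((λ.0) (λ.λ.1 0)) ((λ.λ.0 1) (λ.λ.1 0) ((λ.0) (λ.λ.1 0))) 0) 0
  [14] λ.(λ.λ.0 1) (λ.λ.1 0) ((λ.0) (λ.λ.1 0)) ((λ.λ.0 1) (λ.λ.1 0) ((λ.0) (λ.λ.1 0))) 0
  [15] λ.(λ.0 (λ.λ.1 0)) ((λ.0) (λ.λ.1 0)) ((λ.λ.0 1) (λ.λ.1 0) ((λ.0) (λ.λ.1 0))) 0
  [16] λ.(λ.0) (λ.λ.1 0) (λ.λ.1 0) ((λ.λ.0 1) (λ.λ.1 0) ((λ.0) (λ.λ.1 0))) 0
  [17] λ.(λ.λ.1 0) (λ.λ.1 0) ((λ.λ.0 1) (λ.λ.1 0) ((λ.0) (λ.λ.1 0))) 0
  [18] λ.(λ.(λ.λ.1 0) 0) ((λ.λ.0 1) (λ.λ.1 0) ((λ.0) (λ.λ.1 0))) 0
  [19] λ.(λ.λ.1 0) ((λ.λ.0 1) (λ.λ.1 0) ((λ.0) (λ.λ.1 0))) 0
  [20] λ.(λ.(λ.λ.0 1) (λ.λ.1 0) ((λ.0) (λ.λ.1 0)) 0) 0
  [21] λ.(λ.λ.0 1) (λ.λ.1 0) ((λ.0) (λ.λ.1 0)) 0
  [22] λ.(λ.0 (λ.λ.1 0)) ((λ.0) (λ.λ.1 0)) 0
  [23] λ.(λ.0) (λ.λ.1 0) (λ.λ.1 0) 0
  [24] λ.(λ.λ.1 0) (λ.λ.1 0) 0
  [25] λ.(λ.(λ.λ.1 0) 0) 0
  [26] λ.(λ.λ.1 0) 0
  [27] λ.λ.1 0

Answer: YES — reaches normal form λ.λ.1 0 in 27 ≤ 28 steps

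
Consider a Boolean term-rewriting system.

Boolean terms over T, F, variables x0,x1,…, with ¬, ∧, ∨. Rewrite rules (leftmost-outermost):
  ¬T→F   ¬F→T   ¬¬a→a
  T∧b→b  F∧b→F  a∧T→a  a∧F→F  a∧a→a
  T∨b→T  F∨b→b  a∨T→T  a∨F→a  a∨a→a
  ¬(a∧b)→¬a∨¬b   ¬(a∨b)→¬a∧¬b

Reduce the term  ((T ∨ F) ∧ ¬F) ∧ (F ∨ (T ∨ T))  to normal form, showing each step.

  start: ((T ∨ F) ∧ ¬F) ∧ (F ∨ (T ∨ T))
  [1] (T ∧ ¬F) ∧ (F ∨ (T ∨ T))
  [2] ¬F ∧ (F ∨ (T ∨ T))
  [3] T ∧ (F ∨ (T ∨ T))
  [4] F ∨ (T ∨ T)
  [5] T ∨ T
  [6] T

Answer: normal form = T  (in 6 steps)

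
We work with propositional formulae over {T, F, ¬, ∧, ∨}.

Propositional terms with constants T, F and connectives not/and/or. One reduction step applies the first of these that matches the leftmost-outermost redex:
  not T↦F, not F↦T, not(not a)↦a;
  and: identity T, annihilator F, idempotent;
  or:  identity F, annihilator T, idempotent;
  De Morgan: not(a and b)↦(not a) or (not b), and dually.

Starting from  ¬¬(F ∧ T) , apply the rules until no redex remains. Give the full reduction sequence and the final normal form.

  start: ¬¬(F ∧ T)
  →1  F ∧ T
  →2  F

Answer: normal form = F  (in 2 steps)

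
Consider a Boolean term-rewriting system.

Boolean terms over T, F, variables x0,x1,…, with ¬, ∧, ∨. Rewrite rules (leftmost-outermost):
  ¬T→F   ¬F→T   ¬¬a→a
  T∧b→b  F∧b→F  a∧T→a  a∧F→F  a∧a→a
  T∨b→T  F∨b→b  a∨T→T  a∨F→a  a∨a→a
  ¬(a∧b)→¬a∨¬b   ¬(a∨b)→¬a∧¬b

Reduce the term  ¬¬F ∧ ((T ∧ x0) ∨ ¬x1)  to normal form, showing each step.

Answer: normal form = F  (in 2 steps)

Working:
  start: ¬¬F ∧ ((T ∧ x0) ∨ ¬x1)
  →1  F ∧ ((T ∧ x0) ∨ ¬x1)
  →2  F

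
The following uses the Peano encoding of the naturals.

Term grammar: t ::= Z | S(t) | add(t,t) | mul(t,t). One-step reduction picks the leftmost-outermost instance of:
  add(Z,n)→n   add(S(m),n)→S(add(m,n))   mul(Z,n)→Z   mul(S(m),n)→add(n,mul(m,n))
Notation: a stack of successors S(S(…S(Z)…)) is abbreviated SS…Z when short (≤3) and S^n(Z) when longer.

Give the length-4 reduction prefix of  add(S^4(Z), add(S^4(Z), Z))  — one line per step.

Answer: after 4 steps: S(S(S(S(add(Z, add(S^4(Z), Z))))))

Working:
  start: add(S^4(Z), add(S^4(Z), Z))
  [1] S(add(SSSZ, add(S^4(Z), Z)))
  [2] S(S(add(SSZ, add(S^4(Z), Z))))
  [3] S(S(S(add(SZ, add(S^4(Z), Z)))))
  [4] S(S(S(S(add(Z, add(S^4(Z), Z))))))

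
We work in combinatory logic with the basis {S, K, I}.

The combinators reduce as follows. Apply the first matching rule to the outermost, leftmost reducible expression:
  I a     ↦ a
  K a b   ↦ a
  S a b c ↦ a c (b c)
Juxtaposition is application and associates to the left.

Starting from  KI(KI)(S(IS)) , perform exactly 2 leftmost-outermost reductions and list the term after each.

  start: KI(KI)(S(IS))
  [1] I(S(IS))
  [2] S(IS)

Answer: after 2 steps: S(IS)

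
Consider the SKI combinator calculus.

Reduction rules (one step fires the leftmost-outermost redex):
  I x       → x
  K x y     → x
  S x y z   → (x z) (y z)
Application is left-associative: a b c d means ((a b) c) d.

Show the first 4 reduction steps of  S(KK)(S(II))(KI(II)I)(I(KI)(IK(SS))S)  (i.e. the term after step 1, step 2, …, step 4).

  start: S(KK)(S(II))(KI(II)I)(I(KI)(IK(SS))S)
  [1] KK(KI(II)I)(S(II)(KI(II)I))(I(KI)(IK(SS))S)
  [2] K(S(II)(KI(II)I))(I(KI)(IK(SS))S)
  [3] S(II)(KI(II)I)
  [4] SI(KI(II)I)

Answer: after 4 steps: SI(KI(II)I)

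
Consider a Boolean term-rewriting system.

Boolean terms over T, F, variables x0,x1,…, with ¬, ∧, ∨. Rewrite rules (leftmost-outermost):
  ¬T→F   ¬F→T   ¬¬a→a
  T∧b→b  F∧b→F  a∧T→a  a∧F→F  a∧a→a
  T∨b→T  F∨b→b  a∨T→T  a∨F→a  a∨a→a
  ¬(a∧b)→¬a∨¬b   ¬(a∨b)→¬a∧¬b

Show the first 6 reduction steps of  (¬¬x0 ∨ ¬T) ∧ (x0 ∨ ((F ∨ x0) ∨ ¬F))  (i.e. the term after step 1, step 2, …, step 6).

Answer: after 6 steps: x0 ∧ (x0 ∨ T)

Working:
  start: (¬¬x0 ∨ ¬T) ∧ (x0 ∨ ((F ∨ x0) ∨ ¬F))
  step 1: (x0 ∨ ¬T) ∧ (x0 ∨ ((F ∨ x0) ∨ ¬F))
  step 2: (x0 ∨ F) ∧ (x0 ∨ ((F ∨ x0) ∨ ¬F))
  step 3: x0 ∧ (x0 ∨ ((F ∨ x0) ∨ ¬F))
  step 4: x0 ∧ (x0 ∨ (x0 ∨ ¬F))
  step 5: x0 ∧ (x0 ∨ (x0 ∨ T))
  step 6: x0 ∧ (x0 ∨ T)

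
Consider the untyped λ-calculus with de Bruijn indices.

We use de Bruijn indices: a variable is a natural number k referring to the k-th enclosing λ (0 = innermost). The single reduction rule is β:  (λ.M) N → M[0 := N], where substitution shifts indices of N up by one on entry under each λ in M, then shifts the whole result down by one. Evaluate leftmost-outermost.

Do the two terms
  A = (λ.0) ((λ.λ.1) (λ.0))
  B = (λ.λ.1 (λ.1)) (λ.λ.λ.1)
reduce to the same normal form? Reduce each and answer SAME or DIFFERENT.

Answer: DIFFERENT — A ⇓ λ.λ.0, B ⇓ λ.λ.λ.1

Derivation:
Term A:
  start: (λ.0) ((λ.λ.1) (λ.0))
  [1] (λ.λ.1) (λ.0)
  [2] λ.λ.0

Term B:
  start: (λ.λ.1 (λ.1)) (λ.λ.λ.1)
  [1] λ.(λ.λ.λ.1) (λ.1)
  [2] λ.λ.λ.1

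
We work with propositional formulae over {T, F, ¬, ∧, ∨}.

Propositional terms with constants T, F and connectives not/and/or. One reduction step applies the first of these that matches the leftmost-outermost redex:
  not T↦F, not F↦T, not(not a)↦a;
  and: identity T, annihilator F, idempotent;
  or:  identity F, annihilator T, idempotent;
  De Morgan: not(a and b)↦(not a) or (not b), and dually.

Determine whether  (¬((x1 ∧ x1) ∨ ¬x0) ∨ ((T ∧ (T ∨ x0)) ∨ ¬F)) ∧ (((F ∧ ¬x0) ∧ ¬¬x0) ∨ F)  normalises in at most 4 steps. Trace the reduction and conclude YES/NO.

Answer: NO — after 4 steps the term is ((¬x1 ∧ x0) ∨ ((T ∧ (T ∨ x0)) ∨ ¬F)) ∧ (((F ∧ ¬x0) ∧ ¬¬x0) ∨ F), not yet normal

Derivation:
  start: (¬((x1 ∧ x1) ∨ ¬x0) ∨ ((T ∧ (T ∨ x0)) ∨ ¬F)) ∧ (((F ∧ ¬x0) ∧ ¬¬x0) ∨ F)
  step 1: ((¬(x1 ∧ x1) ∧ ¬¬x0) ∨ ((T ∧ (T ∨ x0)) ∨ ¬F)) ∧ (((F ∧ ¬x0) ∧ ¬¬x0) ∨ F)
  step 2: (((¬x1 ∨ ¬x1) ∧ ¬¬x0) ∨ ((T ∧ (T ∨ x0)) ∨ ¬F)) ∧ (((F ∧ ¬x0) ∧ ¬¬x0) ∨ F)
  step 3: ((¬x1 ∧ ¬¬x0) ∨ ((T ∧ (T ∨ x0)) ∨ ¬F)) ∧ (((F ∧ ¬x0) ∧ ¬¬x0) ∨ F)
  step 4: ((¬x1 ∧ x0) ∨ ((T ∧ (T ∨ x0)) ∨ ¬F)) ∧ (((F ∧ ¬x0) ∧ ¬¬x0) ∨ F)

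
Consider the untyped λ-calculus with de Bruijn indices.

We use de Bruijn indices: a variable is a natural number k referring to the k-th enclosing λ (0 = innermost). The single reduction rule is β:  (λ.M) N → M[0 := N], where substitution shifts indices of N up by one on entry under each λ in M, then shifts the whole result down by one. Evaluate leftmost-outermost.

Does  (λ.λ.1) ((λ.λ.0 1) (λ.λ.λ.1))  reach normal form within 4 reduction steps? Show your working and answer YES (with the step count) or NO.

  start: (λ.λ.1) ((λ.λ.0 1) (λ.λ.λ.1))
  step 1: λ.(λ.λ.0 1) (λ.λ.λ.1)
  step 2: λ.λ.0 (λ.λ.λ.1)

Answer: YES — reaches normal form λ.λ.0 (λ.λ.λ.1) in 2 ≤ 4 steps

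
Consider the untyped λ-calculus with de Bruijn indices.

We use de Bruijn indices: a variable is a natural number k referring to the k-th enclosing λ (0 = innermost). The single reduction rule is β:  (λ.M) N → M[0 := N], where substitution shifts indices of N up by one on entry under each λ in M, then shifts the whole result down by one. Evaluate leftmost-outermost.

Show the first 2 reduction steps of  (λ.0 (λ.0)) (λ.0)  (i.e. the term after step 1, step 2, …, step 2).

Answer: after 2 steps: λ.0

Working:
  start: (λ.0 (λ.0)) (λ.0)
  [1] (λ.0) (λ.0)
  [2] λ.0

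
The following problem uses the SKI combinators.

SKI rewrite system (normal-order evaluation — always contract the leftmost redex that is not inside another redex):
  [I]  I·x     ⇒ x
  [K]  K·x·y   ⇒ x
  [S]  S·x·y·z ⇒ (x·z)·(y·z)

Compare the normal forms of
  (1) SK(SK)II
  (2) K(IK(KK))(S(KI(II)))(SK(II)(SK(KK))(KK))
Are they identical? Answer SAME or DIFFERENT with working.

Term A:
  start: SK(SK)II
  [1] KI(SKI)I
  [2] II
  [3] I

Term B:
  start: K(IK(KK))(S(KI(II)))(SK(II)(SK(KK))(KK))
  [1] IK(KK)(SK(II)(SK(KK))(KK))
  [2] K(KK)(SK(II)(SK(KK))(KK))
  [3] KK

Answer: DIFFERENT — A ⇓ I, B ⇓ KK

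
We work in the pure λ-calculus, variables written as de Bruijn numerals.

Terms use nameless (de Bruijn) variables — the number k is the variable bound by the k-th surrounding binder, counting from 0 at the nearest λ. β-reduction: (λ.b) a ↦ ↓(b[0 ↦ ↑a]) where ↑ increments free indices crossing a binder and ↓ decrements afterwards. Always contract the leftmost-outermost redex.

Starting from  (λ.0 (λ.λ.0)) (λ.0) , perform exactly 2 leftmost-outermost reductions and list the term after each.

Answer: after 2 steps: λ.λ.0

Working:
  start: (λ.0 (λ.λ.0)) (λ.0)
  step 1: (λ.0) (λ.λ.0)
  step 2: λ.λ.0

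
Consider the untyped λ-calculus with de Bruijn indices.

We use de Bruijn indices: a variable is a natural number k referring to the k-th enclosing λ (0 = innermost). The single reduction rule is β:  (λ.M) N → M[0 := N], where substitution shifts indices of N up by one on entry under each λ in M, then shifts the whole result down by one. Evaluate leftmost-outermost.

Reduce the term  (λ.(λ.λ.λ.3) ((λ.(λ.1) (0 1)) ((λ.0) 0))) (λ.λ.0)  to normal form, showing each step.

  start: (λ.(λ.λ.λ.3) ((λ.(λ.1) (0 1)) ((λ.0) 0))) (λ.λ.0)
  [1] (λ.λ.λ.λ.λ.0) ((λ.(λ.1) (0 (λ.λ.0))) ((λ.0) (λ.λ.0)))
  [2] λ.λ.λ.λ.0

Answer: normal form = λ.λ.λ.λ.0  (in 2 steps)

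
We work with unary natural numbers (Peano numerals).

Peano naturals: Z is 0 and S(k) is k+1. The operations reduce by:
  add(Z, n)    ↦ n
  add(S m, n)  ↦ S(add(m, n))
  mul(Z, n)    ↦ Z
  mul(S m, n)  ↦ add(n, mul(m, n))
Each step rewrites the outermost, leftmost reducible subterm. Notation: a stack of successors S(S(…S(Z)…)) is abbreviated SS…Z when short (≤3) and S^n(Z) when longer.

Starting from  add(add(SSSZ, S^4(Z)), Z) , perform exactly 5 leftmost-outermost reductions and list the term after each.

Answer: after 5 steps: S(S(add(S(add(Z, S^4(Z))), Z)))

Working:
  start: add(add(SSSZ, S^4(Z)), Z)
  step 1: add(S(add(SSZ, S^4(Z))), Z)
  step 2: S(add(add(SSZ, S^4(Z)), Z))
  step 3: S(add(S(add(SZ, S^4(Z))), Z))
  step 4: S(S(add(add(SZ, S^4(Z)), Z)))
  step 5: S(S(add(S(add(Z, S^4(Z))), Z)))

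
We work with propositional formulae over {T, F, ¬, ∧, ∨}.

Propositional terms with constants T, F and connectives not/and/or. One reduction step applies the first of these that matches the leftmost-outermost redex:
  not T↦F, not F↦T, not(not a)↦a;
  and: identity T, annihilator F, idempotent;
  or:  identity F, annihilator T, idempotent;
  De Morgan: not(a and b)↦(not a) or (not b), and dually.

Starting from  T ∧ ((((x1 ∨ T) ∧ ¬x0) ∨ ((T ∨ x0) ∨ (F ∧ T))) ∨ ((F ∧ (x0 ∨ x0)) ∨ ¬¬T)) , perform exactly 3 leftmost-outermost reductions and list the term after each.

  start: T ∧ ((((x1 ∨ T) ∧ ¬x0) ∨ ((T ∨ x0) ∨ (F ∧ T))) ∨ ((F ∧ (x0 ∨ x0)) ∨ ¬¬T))
  step 1: (((x1 ∨ T) ∧ ¬x0) ∨ ((T ∨ x0) ∨ (F ∧ T))) ∨ ((F ∧ (x0 ∨ x0)) ∨ ¬¬T)
  step 2: ((T ∧ ¬x0) ∨ ((T ∨ x0) ∨ (F ∧ T))) ∨ ((F ∧ (x0 ∨ x0)) ∨ ¬¬T)
  step 3: (¬x0 ∨ ((T ∨ x0) ∨ (F ∧ T))) ∨ ((F ∧ (x0 ∨ x0)) ∨ ¬¬T)

Answer: after 3 steps: (¬x0 ∨ ((T ∨ x0) ∨ (F ∧ T))) ∨ ((F ∧ (x0 ∨ x0)) ∨ ¬¬T)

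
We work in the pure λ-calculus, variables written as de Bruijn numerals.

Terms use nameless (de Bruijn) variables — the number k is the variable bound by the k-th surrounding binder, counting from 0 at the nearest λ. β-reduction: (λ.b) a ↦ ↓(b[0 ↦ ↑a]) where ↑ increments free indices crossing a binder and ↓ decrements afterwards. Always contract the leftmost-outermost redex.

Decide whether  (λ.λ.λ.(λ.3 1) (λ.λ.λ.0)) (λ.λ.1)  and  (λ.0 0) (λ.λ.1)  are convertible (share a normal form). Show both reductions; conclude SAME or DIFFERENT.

Answer: SAME — A ⇓ λ.λ.λ.1, B ⇓ λ.λ.λ.1

Reduction:
Term A:
  start: (λ.λ.λ.(λ.3 1) (λ.λ.λ.0)) (λ.λ.1)
  [1] λ.λ.(λ.(λ.λ.1) 1) (λ.λ.λ.0)
  [2] λ.λ.(λ.λ.1) 0
  [3] λ.λ.λ.1

Term B:
  start: (λ.0 0) (λ.λ.1)
  [1] (λ.λ.1) (λ.λ.1)
  [2] λ.λ.λ.1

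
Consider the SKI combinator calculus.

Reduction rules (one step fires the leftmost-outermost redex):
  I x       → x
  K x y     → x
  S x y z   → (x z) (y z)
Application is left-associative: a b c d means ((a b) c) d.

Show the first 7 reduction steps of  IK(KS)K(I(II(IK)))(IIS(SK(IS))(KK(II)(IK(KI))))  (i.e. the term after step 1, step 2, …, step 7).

  start: IK(KS)K(I(II(IK)))(IIS(SK(IS))(KK(II)(IK(KI))))
  →1  K(KS)K(I(II(IK)))(IIS(SK(IS))(KK(II)(IK(KI))))
  →2  KS(I(II(IK)))(IIS(SK(IS))(KK(II)(IK(KI))))
  →3  S(IIS(SK(IS))(KK(II)(IK(KI))))
  →4  S(IS(SK(IS))(KK(II)(IK(KI))))
  →5  S(S(SK(IS))(KK(II)(IK(KI))))
  →6  S(S(SKS)(KK(II)(IK(KI))))
  →7  S(S(SKS)(K(IK(KI))))

Answer: after 7 steps: S(S(SKS)(K(IK(KI))))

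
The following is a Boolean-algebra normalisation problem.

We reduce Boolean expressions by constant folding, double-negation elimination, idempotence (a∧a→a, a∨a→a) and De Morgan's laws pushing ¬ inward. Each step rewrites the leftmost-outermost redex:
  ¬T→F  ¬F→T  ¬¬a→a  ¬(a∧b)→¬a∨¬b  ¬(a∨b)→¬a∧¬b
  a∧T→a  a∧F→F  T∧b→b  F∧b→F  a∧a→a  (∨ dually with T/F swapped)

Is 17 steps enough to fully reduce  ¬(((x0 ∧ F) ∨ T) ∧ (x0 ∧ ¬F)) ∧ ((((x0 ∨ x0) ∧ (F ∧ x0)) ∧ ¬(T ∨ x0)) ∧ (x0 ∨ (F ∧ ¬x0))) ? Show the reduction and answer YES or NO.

Answer: YES — reaches normal form F in 17 ≤ 17 steps

Reduction:
  start: ¬(((x0 ∧ F) ∨ T) ∧ (x0 ∧ ¬F)) ∧ ((((x0 ∨ x0) ∧ (F ∧ x0)) ∧ ¬(T ∨ x0)) ∧ (x0 ∨ (F ∧ ¬x0)))
  step 1: (¬((x0 ∧ F) ∨ T) ∨ ¬(x0 ∧ ¬F)) ∧ ((((x0 ∨ x0) ∧ (F ∧ x0)) ∧ ¬(T ∨ x0)) ∧ (x0 ∨ (F ∧ ¬x0)))
  step 2: ((¬(x0 ∧ F) ∧ ¬T) ∨ ¬(x0 ∧ ¬F)) ∧ ((((x0 ∨ x0) ∧ (F ∧ x0)) ∧ ¬(T ∨ x0)) ∧ (x0 ∨ (F ∧ ¬x0)))
  step 3: (((¬x0 ∨ ¬F) ∧ ¬T) ∨ ¬(x0 ∧ ¬F)) ∧ ((((x0 ∨ x0) ∧ (F ∧ x0)) ∧ ¬(T ∨ x0)) ∧ (x0 ∨ (F ∧ ¬x0)))
  step 4: (((¬x0 ∨ T) ∧ ¬T) ∨ ¬(x0 ∧ ¬F)) ∧ ((((x0 ∨ x0) ∧ (F ∧ x0)) ∧ ¬(T ∨ x0)) ∧ (x0 ∨ (F ∧ ¬x0)))
  step 5: ((T ∧ ¬T) ∨ ¬(x0 ∧ ¬F)) ∧ ((((x0 ∨ x0) ∧ (F ∧ x0)) ∧ ¬(T ∨ x0)) ∧ (x0 ∨ (F ∧ ¬x0)))
  step 6: (¬T ∨ ¬(x0 ∧ ¬F)) ∧ ((((x0 ∨ x0) ∧ (F ∧ x0)) ∧ ¬(T ∨ x0)) ∧ (x0 ∨ (F ∧ ¬x0)))
  step 7: (F ∨ ¬(x0 ∧ ¬F)) ∧ ((((x0 ∨ x0) ∧ (F ∧ x0)) ∧ ¬(T ∨ x0)) ∧ (x0 ∨ (F ∧ ¬x0)))
  step 8: ¬(x0 ∧ ¬F) ∧ ((((x0 ∨ x0) ∧ (F ∧ x0)) ∧ ¬(T ∨ x0)) ∧ (x0 ∨ (F ∧ ¬x0)))
  step 9: (¬x0 ∨ ¬¬F) ∧ ((((x0 ∨ x0) ∧ (F ∧ x0)) ∧ ¬(T ∨ x0)) ∧ (x0 ∨ (F ∧ ¬x0)))
  step 10: (¬x0 ∨ F) ∧ ((((x0 ∨ x0) ∧ (F ∧ x0)) ∧ ¬(T ∨ x0)) ∧ (x0 ∨ (F ∧ ¬x0)))
  step 11: ¬x0 ∧ ((((x0 ∨ x0) ∧ (F ∧ x0)) ∧ ¬(T ∨ x0)) ∧ (x0 ∨ (F ∧ ¬x0)))
  step 12: ¬x0 ∧ (((x0 ∧ (F ∧ x0)) ∧ ¬(T ∨ x0)) ∧ (x0 ∨ (F ∧ ¬x0)))
  step 13: ¬x0 ∧ (((x0 ∧ F) ∧ ¬(T ∨ x0)) ∧ (x0 ∨ (F ∧ ¬x0)))
  step 14: ¬x0 ∧ ((F ∧ ¬(T ∨ x0)) ∧ (x0 ∨ (F ∧ ¬x0)))
  step 15: ¬x0 ∧ (F ∧ (x0 ∨ (F ∧ ¬x0)))
  step 16: ¬x0 ∧ F
  step 17: F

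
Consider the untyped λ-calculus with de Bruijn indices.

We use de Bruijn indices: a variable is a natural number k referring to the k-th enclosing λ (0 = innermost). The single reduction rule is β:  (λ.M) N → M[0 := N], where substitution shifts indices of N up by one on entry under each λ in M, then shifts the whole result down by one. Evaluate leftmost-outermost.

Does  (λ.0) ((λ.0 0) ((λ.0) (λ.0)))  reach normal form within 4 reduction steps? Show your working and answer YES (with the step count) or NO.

  start: (λ.0) ((λ.0 0) ((λ.0) (λ.0)))
  step 1: (λ.0 0) ((λ.0) (λ.0))
  step 2: (λ.0) (λ.0) ((λ.0) (λ.0))
  step 3: (λ.0) ((λ.0) (λ.0))
  step 4: (λ.0) (λ.0)

Answer: NO — after 4 steps the term is (λ.0) (λ.0), not yet normal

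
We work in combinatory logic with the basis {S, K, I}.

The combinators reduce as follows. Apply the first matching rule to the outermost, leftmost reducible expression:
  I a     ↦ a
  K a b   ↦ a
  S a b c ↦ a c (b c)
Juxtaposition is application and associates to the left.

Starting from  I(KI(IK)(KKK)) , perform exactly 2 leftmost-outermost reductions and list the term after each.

Answer: after 2 steps: I(KKK)

Reduction:
  start: I(KI(IK)(KKK))
  →1  KI(IK)(KKK)
  →2  I(KKK)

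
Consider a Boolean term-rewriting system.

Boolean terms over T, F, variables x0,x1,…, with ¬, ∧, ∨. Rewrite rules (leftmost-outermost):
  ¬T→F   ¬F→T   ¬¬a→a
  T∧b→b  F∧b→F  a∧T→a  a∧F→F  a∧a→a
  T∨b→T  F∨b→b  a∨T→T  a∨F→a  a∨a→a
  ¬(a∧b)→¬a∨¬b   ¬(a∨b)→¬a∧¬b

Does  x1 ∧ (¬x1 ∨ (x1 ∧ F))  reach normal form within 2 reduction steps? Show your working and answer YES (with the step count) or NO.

Answer: YES — reaches normal form x1 ∧ ¬x1 in 2 ≤ 2 steps

Working:
  start: x1 ∧ (¬x1 ∨ (x1 ∧ F))
  →1  x1 ∧ (¬x1 ∨ F)
  →2  x1 ∧ ¬x1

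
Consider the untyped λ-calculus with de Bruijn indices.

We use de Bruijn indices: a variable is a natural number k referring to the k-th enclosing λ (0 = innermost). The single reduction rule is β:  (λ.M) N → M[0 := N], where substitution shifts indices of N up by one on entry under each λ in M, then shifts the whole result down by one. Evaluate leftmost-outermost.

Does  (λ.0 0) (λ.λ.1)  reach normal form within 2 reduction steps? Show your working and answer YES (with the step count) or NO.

  start: (λ.0 0) (λ.λ.1)
  [1] (λ.λ.1) (λ.λ.1)
  [2] λ.λ.λ.1

Answer: YES — reaches normal form λ.λ.λ.1 in 2 ≤ 2 steps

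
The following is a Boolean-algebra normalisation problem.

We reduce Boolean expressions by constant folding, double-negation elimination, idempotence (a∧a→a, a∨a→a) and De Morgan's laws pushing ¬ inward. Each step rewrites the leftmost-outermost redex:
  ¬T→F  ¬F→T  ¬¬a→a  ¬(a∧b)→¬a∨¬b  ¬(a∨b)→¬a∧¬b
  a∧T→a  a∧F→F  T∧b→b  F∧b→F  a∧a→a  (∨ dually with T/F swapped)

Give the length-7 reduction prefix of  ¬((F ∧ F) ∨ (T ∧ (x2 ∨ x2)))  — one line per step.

Answer: after 7 steps: F ∨ ¬(x2 ∨ x2)

Reduction:
  start: ¬((F ∧ F) ∨ (T ∧ (x2 ∨ x2)))
  step 1: ¬(F ∧ F) ∧ ¬(T ∧ (x2 ∨ x2))
  step 2: (¬F ∨ ¬F) ∧ ¬(T ∧ (x2 ∨ x2))
  step 3: ¬F ∧ ¬(T ∧ (x2 ∨ x2))
  step 4: T ∧ ¬(T ∧ (x2 ∨ x2))
  step 5: ¬(T ∧ (x2 ∨ x2))
  step 6: ¬T ∨ ¬(x2 ∨ x2)
  step 7: F ∨ ¬(x2 ∨ x2)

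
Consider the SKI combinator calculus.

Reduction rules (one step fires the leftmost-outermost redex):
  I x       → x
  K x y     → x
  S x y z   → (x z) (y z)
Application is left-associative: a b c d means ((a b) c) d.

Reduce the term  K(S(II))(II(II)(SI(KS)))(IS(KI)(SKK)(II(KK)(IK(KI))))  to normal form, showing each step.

  start: K(S(II))(II(II)(SI(KS)))(IS(KI)(SKK)(II(KK)(IK(KI))))
  →1  S(II)(IS(KI)(SKK)(II(KK)(IK(KI))))
  →2  SI(IS(KI)(SKK)(II(KK)(IK(KI))))
  →3  SI(S(KI)(SKK)(II(KK)(IK(KI))))
  →4  SI(KI(II(KK)(IK(KI)))(SKK(II(KK)(IK(KI)))))
  →5  SI(I(SKK(II(KK)(IK(KI)))))
  →6  SI(SKK(II(KK)(IK(KI))))
  →7  SI(K(II(KK)(IK(KI)))(K(II(KK)(IK(KI)))))
  →8  SI(II(KK)(IK(KI)))
  →9  SI(I(KK)(IK(KI)))
  →10  SI(KK(IK(KI)))
  →11  SIK

Answer: normal form = SIK  (in 11 steps)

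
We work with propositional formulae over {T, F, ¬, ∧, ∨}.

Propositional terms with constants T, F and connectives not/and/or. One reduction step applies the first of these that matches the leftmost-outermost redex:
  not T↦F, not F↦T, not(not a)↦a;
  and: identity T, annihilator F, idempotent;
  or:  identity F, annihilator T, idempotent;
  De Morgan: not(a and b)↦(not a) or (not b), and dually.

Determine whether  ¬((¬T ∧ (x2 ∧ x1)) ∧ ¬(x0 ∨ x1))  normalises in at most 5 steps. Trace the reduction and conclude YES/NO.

Answer: YES — reaches normal form T in 5 ≤ 5 steps

Reduction:
  start: ¬((¬T ∧ (x2 ∧ x1)) ∧ ¬(x0 ∨ x1))
  [1] ¬(¬T ∧ (x2 ∧ x1)) ∨ ¬¬(x0 ∨ x1)
  [2] (¬¬T ∨ ¬(x2 ∧ x1)) ∨ ¬¬(x0 ∨ x1)
  [3] (T ∨ ¬(x2 ∧ x1)) ∨ ¬¬(x0 ∨ x1)
  [4] T ∨ ¬¬(x0 ∨ x1)
  [5] T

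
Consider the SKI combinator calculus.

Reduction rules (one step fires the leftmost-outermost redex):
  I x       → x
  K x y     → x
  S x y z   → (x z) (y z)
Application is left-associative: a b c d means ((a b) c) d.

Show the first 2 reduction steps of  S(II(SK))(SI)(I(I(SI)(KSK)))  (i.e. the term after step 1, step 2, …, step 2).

  start: S(II(SK))(SI)(I(I(SI)(KSK)))
  step 1: II(SK)(I(I(SI)(KSK)))(SI(I(I(SI)(KSK))))
  step 2: I(SK)(I(I(SI)(KSK)))(SI(I(I(SI)(KSK))))

Answer: after 2 steps: I(SK)(I(I(SI)(KSK)))(SI(I(I(SI)(KSK))))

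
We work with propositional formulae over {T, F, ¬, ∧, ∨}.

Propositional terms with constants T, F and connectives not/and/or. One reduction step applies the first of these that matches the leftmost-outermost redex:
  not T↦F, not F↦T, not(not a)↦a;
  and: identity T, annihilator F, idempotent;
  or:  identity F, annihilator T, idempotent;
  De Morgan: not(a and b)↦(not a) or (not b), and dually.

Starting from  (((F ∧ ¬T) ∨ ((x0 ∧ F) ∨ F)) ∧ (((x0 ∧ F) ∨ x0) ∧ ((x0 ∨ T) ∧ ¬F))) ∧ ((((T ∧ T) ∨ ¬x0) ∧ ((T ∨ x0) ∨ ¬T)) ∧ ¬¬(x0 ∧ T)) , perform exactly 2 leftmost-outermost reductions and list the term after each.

Answer: after 2 steps: (((x0 ∧ F) ∨ F) ∧ (((x0 ∧ F) ∨ x0) ∧ ((x0 ∨ T) ∧ ¬F))) ∧ ((((T ∧ T) ∨ ¬x0) ∧ ((T ∨ x0) ∨ ¬T)) ∧ ¬¬(x0 ∧ T))

Derivation:
  start: (((F ∧ ¬T) ∨ ((x0 ∧ F) ∨ F)) ∧ (((x0 ∧ F) ∨ x0) ∧ ((x0 ∨ T) ∧ ¬F))) ∧ ((((T ∧ T) ∨ ¬x0) ∧ ((T ∨ x0) ∨ ¬T)) ∧ ¬¬(x0 ∧ T))
  step 1: ((F ∨ ((x0 ∧ F) ∨ F)) ∧ (((x0 ∧ F) ∨ x0) ∧ ((x0 ∨ T) ∧ ¬F))) ∧ ((((T ∧ T) ∨ ¬x0) ∧ ((T ∨ x0) ∨ ¬T)) ∧ ¬¬(x0 ∧ T))
  step 2: (((x0 ∧ F) ∨ F) ∧ (((x0 ∧ F) ∨ x0) ∧ ((x0 ∨ T) ∧ ¬F))) ∧ ((((T ∧ T) ∨ ¬x0) ∧ ((T ∨ x0) ∨ ¬T)) ∧ ¬¬(x0 ∧ T))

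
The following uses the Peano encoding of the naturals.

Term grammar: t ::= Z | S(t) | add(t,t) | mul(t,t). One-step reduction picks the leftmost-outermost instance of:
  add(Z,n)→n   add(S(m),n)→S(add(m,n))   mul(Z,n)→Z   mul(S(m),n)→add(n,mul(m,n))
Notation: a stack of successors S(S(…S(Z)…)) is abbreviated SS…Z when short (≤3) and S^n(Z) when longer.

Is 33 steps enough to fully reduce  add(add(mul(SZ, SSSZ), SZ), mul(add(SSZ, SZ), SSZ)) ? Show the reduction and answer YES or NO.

Answer: YES — reaches normal form S^10(Z) in 31 ≤ 33 steps

Reduction:
  start: add(add(mul(SZ, SSSZ), SZ), mul(add(SSZ, SZ), SSZ))
  [1] add(add(add(SSSZ, mul(Z, SSSZ)), SZ), mul(add(SSZ, SZ), SSZ))
  [2] add(add(S(add(SSZ, mul(Z, SSSZ))), SZ), mul(add(SSZ, SZ), SSZ))
  [3] add(S(add(add(SSZ, mul(Z, SSSZ)), SZ)), mul(add(SSZ, SZ), SSZ))
  [4] S(add(add(add(SSZ, mul(Z, SSSZ)), SZ), mul(add(SSZ, SZ), SSZ)))
  [5] S(add(add(S(add(SZ, mul(Z, SSSZ))), SZ), mul(add(SSZ, SZ), SSZ)))
  [6] S(add(S(add(add(SZ, mul(Z, SSSZ)), SZ)), mul(add(SSZ, SZ), SSZ)))
  [7] S(S(add(add(add(SZ, mul(Z, SSSZ)), SZ), mul(add(SSZ, SZ), SSZ))))
  [8] S(S(add(add(S(add(Z, mul(Z, SSSZ))), SZ), mul(add(SSZ, SZ), SSZ))))
  [9] S(S(add(S(add(add(Z, mul(Z, SSSZ)), SZ)), mul(add(SSZ, SZ), SSZ))))
  [10] S(S(S(add(add(add(Z, mul(Z, SSSZ)), SZ), mul(add(SSZ, SZ), SSZ)))))
  [11] S(S(S(add(add(mul(Z, SSSZ), SZ), mul(add(SSZ, SZ), SSZ)))))
  [12] S(S(S(add(add(Z, SZ), mul(add(SSZ, SZ), SSZ)))))
  [13] S(S(S(add(SZ, mul(add(SSZ, SZ), SSZ)))))
  [14] S(S(S(S(add(Z, mul(add(SSZ, SZ), SSZ))))))
  [15] S(S(S(S(mul(add(SSZ, SZ), SSZ)))))
  [16] S(S(S(S(mul(S(add(SZ, SZ)), SSZ)))))
  [17] S(S(S(S(add(SSZ, mul(add(SZ, SZ), SSZ))))))
  [18] S(S(S(S(S(add(SZ, mul(add(SZ, SZ), SSZ)))))))
  [19] S(S(S(S(S(S(add(Z, mul(add(SZ, SZ), SSZ))))))))
  [20] S(S(S(S(S(S(mul(add(SZ, SZ), SSZ)))))))
  [21] S(S(S(S(S(S(mul(S(add(Z, SZ)), SSZ)))))))
  [22] S(S(S(S(S(S(add(SSZ, mul(add(Z, SZ), SSZ))))))))
  [23] S(S(S(S(S(S(S(add(SZ, mul(add(Z, SZ), SSZ)))))))))
  [24] S(S(S(S(S(S(S(S(add(Z, mul(add(Z, SZ), SSZ))))))))))
  [25] S(S(S(S(S(S(S(S(mul(add(Z, SZ), SSZ)))))))))
  [26] S(S(S(S(S(S(S(S(mul(SZ, SSZ)))))))))
  [27] S(S(S(S(S(S(S(S(add(SSZ, mul(Z, SSZ))))))))))
  [28] S(S(S(S(S(S(S(S(S(add(SZ, mul(Z, SSZ)))))))))))
  [29] S(S(S(S(S(S(S(S(S(S(add(Z, mul(Z, SSZ))))))))))))
  [30] S(S(S(S(S(S(S(S(S(S(mul(Z, SSZ)))))))))))
  [31] S^10(Z)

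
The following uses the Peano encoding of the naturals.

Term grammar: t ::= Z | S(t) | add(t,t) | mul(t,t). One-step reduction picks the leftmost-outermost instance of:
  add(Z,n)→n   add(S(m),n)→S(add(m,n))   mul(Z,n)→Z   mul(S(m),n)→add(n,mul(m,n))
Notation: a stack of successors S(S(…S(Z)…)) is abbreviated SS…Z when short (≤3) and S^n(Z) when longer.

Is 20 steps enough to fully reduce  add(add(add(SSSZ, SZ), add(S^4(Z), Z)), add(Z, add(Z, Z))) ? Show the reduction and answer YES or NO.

  start: add(add(add(SSSZ, SZ), add(S^4(Z), Z)), add(Z, add(Z, Z)))
  [1] add(add(S(add(SSZ, SZ)), add(S^4(Z), Z)), add(Z, add(Z, Z)))
  [2] add(S(add(add(SSZ, SZ), add(S^4(Z), Z))), add(Z, add(Z, Z)))
  [3] S(add(add(add(SSZ, SZ), add(S^4(Z), Z)), add(Z, add(Z, Z))))
  [4] S(add(add(S(add(SZ, SZ)), add(S^4(Z), Z)), add(Z, add(Z, Z))))
  [5] S(add(S(add(add(SZ, SZ), add(S^4(Z), Z))), add(Z, add(Z, Z))))
  [6] S(S(add(add(add(SZ, SZ), add(S^4(Z), Z)), add(Z, add(Z, Z)))))
  [7] S(S(add(add(S(add(Z, SZ)), add(S^4(Z), Z)), add(Z, add(Z, Z)))))
  [8] S(S(add(S(add(add(Z, SZ), add(S^4(Z), Z))), add(Z, add(Z, Z)))))
  [9] S(S(S(add(add(add(Z, SZ), add(S^4(Z), Z)), add(Z, add(Z, Z))))))
  [10] S(S(S(add(add(SZ, add(S^4(Z), Z)), add(Z, add(Z, Z))))))
  [11] S(S(S(add(S(add(Z, add(S^4(Z), Z))), add(Z, add(Z, Z))))))
  [12] S(S(S(S(add(add(Z, add(S^4(Z), Z)), add(Z, add(Z, Z)))))))
  [13] S(S(S(S(add(add(S^4(Z), Z), add(Z, add(Z, Z)))))))
  [14] S(S(S(S(add(S(add(SSSZ, Z)), add(Z, add(Z, Z)))))))
  [15] S(S(S(S(S(add(add(SSSZ, Z), add(Z, add(Z, Z))))))))
  [16] S(S(S(S(S(add(S(add(SSZ, Z)), add(Z, add(Z, Z))))))))
  [17] S(S(S(S(S(S(add(add(SSZ, Z), add(Z, add(Z, Z)))))))))
  [18] S(S(S(S(S(S(add(S(add(SZ, Z)), add(Z, add(Z, Z)))))))))
  [19] S(S(S(S(S(S(S(add(add(SZ, Z), add(Z, add(Z, Z))))))))))
  [20] S(S(S(S(S(S(S(add(S(add(Z, Z)), add(Z, add(Z, Z))))))))))

Answer: NO — after 20 steps the term is S(S(S(S(S(S(S(add(S(add(Z, Z)), add(Z, add(Z, Z)))))))))), not yet normal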